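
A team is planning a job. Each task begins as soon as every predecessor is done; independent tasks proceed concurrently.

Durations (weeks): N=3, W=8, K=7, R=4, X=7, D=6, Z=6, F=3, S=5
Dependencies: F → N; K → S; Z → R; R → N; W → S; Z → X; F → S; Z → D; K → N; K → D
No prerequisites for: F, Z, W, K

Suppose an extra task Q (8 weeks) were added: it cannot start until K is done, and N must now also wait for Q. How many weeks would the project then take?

Originally the project takes 13 weeks.
With Q inserted, N now waits for max(F, K, R, Q).
New critical path: K→Q→N = 7+8+3 = 18 ⇒ 18 weeks.

18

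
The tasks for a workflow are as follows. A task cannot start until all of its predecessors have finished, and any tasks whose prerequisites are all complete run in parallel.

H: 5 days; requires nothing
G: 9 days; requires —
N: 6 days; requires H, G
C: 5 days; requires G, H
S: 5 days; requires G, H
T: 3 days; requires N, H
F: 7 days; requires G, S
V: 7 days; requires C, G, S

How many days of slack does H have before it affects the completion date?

4

Critical path: G→C→V = 9+5+7 = 21, so the finish is 21 days.
The longest chain containing H totals 17 days.
So H can slip 9 − 5 = 4 days.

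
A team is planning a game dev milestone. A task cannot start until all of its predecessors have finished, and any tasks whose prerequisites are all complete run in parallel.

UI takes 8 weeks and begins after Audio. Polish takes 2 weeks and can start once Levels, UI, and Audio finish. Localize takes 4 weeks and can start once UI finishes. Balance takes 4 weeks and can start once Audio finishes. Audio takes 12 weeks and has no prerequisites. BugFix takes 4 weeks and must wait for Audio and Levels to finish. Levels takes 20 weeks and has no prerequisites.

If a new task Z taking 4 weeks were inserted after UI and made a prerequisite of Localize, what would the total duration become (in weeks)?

Originally the plan takes 24 weeks.
With Z inserted, Localize now waits for max(UI, Z).
New critical path: Audio→UI→Z→Localize = 12+8+4+4 = 28 ⇒ 28 weeks.

28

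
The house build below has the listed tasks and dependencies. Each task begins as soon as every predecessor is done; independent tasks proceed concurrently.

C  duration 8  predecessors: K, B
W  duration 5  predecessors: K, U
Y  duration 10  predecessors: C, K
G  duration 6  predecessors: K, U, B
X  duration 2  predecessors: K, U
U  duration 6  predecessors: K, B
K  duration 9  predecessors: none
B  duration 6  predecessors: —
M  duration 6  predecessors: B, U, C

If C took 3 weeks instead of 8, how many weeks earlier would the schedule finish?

5

As given, the longest chain is K→C→Y = 9+8+10 = 27, so the finish is 27 weeks.
Since C is critical, the -5 change carries straight to that chain (now 22 weeks).
That remains the longest chain; total 22 weeks.
Change in finish: 22 − 27 = -5 weeks.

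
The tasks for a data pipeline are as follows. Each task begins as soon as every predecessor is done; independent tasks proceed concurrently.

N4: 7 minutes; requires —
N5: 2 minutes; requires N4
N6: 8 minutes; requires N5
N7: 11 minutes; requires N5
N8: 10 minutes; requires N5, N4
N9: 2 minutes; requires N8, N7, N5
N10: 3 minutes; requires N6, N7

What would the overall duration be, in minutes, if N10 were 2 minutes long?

22

As given, the longest chain is N4→N5→N7→N10 = 7+2+11+3 = 23, so the finish is 23 minutes.
N10 is on the critical path; changing it to 2 makes that path 22 minutes.
New critical path: N4→N5→N7→N9 = 7+2+11+2 = 22 ⇒ 22 minutes.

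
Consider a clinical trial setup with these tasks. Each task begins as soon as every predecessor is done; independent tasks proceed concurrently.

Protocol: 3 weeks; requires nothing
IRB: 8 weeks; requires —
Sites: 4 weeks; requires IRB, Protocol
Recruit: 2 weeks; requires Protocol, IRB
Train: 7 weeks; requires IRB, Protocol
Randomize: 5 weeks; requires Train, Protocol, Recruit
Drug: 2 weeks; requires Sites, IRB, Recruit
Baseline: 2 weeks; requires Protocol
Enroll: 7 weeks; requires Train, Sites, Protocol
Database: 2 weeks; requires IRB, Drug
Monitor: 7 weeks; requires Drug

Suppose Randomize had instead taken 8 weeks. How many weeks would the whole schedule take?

The binding path is IRB→Train→Enroll = 8+7+7 = 22; finish at 22 weeks.
Randomize is off the critical path — its longest chain is 20 weeks, giving 2 of slack.
Now IRB→Train→Randomize = 8+7+8 = 23 is longest, so the finish becomes 23 weeks.

23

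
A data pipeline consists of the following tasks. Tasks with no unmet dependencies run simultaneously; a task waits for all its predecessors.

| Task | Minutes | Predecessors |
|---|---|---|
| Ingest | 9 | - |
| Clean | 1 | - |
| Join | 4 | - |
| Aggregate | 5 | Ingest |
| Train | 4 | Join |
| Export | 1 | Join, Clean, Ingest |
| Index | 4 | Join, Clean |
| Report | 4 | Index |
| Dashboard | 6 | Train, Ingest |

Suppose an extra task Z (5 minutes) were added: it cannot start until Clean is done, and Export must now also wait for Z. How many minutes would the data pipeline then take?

Originally the data pipeline takes 15 minutes.
With Z inserted, Export now waits for max(Join, Clean, Ingest, Z).
New critical path: Ingest→Dashboard = 9+6 = 15 ⇒ 15 minutes.

15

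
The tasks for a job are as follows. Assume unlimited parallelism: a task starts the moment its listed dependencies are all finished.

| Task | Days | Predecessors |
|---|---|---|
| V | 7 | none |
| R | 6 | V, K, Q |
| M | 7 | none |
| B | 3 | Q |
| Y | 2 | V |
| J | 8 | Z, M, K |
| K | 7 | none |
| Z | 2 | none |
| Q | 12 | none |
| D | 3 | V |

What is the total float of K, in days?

3

The longest chain is Q→R = 12+6 = 18; overall finish 18 days.
The longest chain containing K totals 15 days.
So K can slip 10 − 7 = 3 days.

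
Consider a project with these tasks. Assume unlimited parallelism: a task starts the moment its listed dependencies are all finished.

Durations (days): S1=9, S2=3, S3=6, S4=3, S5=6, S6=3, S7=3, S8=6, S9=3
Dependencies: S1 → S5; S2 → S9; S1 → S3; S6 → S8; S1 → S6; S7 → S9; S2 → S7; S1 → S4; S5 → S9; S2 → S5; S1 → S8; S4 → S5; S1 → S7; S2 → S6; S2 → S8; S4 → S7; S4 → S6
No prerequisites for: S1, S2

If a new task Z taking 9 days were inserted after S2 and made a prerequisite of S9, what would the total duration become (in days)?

Originally the plan takes 21 days.
With Z inserted, S9 now waits for max(S7, S5, S2, Z).
New critical path: S1→S4→S5→S9 = 9+3+6+3 = 21 ⇒ 21 days.

21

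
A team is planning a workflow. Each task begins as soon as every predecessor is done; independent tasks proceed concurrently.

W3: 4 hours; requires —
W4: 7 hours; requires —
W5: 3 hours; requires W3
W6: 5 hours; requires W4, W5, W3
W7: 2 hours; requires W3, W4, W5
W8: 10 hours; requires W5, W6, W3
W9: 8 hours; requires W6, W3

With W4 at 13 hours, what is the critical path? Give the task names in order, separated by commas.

The binding path is W4→W6→W8 = 7+5+10 = 22; finish at 22 hours.
W4 is on the critical path; changing it to 13 makes that path 28 hours.
The critical path is still W4→W6→W8; finish is now 28 hours.

W4, W6, W8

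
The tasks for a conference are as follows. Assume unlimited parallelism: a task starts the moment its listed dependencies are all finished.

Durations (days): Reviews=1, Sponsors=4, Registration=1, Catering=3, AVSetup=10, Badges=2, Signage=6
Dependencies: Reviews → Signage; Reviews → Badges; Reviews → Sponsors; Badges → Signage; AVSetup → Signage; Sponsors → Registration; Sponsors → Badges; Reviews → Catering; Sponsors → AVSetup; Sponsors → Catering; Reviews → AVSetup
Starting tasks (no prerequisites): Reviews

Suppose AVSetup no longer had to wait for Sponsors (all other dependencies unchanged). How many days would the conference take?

17

Original critical path: Reviews→Sponsors→AVSetup→Signage = 1+4+10+6 = 21 ⇒ 21 days.
Without Sponsors→AVSetup, AVSetup's earliest start moves from 5 to 1.
The longest chain is now Reviews→AVSetup→Signage = 1+10+6 = 17, so the conference takes 17 days.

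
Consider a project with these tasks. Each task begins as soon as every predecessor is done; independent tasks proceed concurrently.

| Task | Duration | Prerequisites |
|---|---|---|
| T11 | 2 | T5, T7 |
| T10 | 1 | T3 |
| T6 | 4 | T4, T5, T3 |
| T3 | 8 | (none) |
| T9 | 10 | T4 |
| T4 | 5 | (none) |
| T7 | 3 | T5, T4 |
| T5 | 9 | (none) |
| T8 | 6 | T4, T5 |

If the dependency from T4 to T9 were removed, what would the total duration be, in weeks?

Before: longest chain T4→T9 = 5+10 = 15, finish 15.
Without T4→T9, T9's earliest start moves from 5 to 0.
New critical path: T5→T8 = 9+6 = 15 ⇒ 15 weeks.

15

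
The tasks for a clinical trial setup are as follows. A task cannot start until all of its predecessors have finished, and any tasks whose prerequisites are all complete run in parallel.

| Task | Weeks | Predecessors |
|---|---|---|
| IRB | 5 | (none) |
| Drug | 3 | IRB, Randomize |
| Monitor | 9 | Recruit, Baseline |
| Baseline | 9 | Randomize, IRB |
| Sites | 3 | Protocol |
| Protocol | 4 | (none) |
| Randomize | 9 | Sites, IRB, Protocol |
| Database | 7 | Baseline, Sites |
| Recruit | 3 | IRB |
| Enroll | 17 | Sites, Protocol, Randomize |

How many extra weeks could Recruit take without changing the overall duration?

Critical path: Protocol→Sites→Randomize→Baseline→Monitor = 4+3+9+9+9 = 34, so the finish is 34 weeks.
The longest chain containing Recruit totals 17 weeks.
Slack of Recruit = 22 − 5 = 17 weeks.

17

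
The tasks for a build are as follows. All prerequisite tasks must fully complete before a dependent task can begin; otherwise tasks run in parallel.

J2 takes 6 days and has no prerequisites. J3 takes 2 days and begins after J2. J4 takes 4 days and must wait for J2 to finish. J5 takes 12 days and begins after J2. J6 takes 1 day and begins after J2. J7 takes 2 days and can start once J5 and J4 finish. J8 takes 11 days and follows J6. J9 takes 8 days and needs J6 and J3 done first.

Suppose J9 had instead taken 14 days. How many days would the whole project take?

22

The binding path is J2→J5→J7 = 6+12+2 = 20; finish at 20 days.
J9 has 4 days of float (longest path through it is 16).
New critical path: J2→J3→J9 = 6+2+14 = 22 ⇒ 22 days.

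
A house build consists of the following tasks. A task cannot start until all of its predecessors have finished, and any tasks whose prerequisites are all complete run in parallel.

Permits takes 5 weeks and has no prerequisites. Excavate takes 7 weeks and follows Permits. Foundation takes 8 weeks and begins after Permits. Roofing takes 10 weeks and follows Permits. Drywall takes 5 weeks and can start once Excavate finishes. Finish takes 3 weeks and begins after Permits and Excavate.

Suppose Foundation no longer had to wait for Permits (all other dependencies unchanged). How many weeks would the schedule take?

With the dependency in place, Permits→Excavate→Drywall = 5+7+5 = 17 sets the finish at 17 weeks.
Without Permits→Foundation, Foundation's earliest start moves from 5 to 0.
New critical path: Permits→Excavate→Drywall = 5+7+5 = 17 ⇒ 17 weeks.

17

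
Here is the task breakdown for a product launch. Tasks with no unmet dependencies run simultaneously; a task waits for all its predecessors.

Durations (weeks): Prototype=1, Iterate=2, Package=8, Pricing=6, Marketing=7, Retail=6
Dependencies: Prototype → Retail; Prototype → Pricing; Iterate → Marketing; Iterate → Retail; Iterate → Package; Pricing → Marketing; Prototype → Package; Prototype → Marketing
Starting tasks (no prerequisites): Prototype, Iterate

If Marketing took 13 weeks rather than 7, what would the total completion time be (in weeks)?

Critical path before the change: Prototype→Pricing→Marketing = 1+6+7 = 14 giving 14 weeks.
Marketing lies on that path, so at 13 weeks the path becomes 20 weeks.
No other chain overtakes it, so the finish is 20 weeks.

20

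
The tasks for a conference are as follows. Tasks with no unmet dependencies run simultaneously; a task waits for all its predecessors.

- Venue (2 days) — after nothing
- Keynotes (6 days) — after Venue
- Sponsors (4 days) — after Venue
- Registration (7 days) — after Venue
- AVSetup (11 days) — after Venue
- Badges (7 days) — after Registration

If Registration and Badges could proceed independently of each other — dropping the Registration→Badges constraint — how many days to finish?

13

With the dependency in place, Venue→Registration→Badges = 2+7+7 = 16 sets the finish at 16 days.
Without Registration→Badges, Badges's earliest start moves from 9 to 0.
After: Venue→AVSetup = 2+11 = 13 → 13 days.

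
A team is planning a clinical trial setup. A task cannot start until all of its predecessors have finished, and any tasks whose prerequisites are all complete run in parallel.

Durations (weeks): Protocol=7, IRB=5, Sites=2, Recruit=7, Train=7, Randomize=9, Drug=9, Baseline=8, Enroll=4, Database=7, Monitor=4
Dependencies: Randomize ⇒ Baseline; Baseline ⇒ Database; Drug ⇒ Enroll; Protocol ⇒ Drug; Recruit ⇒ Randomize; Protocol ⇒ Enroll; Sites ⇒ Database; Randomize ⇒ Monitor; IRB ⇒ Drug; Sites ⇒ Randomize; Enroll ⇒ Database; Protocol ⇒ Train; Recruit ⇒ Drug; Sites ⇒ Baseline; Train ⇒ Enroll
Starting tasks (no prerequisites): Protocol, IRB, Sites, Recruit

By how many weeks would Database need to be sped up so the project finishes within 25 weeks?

Current finish: 31 weeks; target: 25.
Database is on every critical path, so each week cut from Database cuts the finish by one (this holds down to a finish of 25).
Need 31 − 25 = 6 weeks off Database → Database becomes 1 week, finish becomes 25.

6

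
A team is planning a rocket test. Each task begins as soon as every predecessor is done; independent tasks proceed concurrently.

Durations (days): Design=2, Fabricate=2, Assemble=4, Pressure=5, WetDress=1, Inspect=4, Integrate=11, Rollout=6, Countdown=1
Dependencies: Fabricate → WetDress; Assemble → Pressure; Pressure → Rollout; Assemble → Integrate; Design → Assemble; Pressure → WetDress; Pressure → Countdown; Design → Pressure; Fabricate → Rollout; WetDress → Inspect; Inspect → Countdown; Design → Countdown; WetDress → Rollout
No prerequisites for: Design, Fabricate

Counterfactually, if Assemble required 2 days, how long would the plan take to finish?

Critical path before the change: Design→Assemble→Pressure→WetDress→Rollout = 2+4+5+1+6 = 18 giving 18 days.
Since Assemble is critical, the -2 change carries straight to that chain (now 16 days).
The critical path is still Design→Assemble→Pressure→WetDress→Rollout; finish is now 16 days.

16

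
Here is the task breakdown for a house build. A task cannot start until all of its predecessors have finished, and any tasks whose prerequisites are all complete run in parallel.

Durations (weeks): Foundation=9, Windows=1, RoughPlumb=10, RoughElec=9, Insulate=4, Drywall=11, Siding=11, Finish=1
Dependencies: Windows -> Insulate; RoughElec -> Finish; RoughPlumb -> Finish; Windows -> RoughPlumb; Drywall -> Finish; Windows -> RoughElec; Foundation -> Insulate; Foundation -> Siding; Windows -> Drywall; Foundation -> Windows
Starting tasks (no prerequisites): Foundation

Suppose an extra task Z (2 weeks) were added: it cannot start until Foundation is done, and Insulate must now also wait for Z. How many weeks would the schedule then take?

22

Originally the schedule takes 22 weeks.
With Z inserted, Insulate now waits for max(Foundation, Windows, Z).
New critical path: Foundation→Windows→Drywall→Finish = 9+1+11+1 = 22 ⇒ 22 weeks.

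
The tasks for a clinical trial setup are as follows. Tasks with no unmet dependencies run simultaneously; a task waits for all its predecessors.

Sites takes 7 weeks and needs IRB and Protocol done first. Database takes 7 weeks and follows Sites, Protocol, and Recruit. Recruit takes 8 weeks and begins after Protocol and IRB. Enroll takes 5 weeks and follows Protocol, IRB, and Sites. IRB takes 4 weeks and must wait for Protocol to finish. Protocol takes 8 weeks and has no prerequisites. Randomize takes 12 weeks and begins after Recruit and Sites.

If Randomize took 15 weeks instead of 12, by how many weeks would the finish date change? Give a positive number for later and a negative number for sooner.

The binding path is Protocol→IRB→Recruit→Randomize = 8+4+8+12 = 32; finish at 32 weeks.
Randomize is on the critical path; changing it to 15 makes that path 35 weeks.
That remains the longest chain; total 35 weeks.
Change in finish: 35 − 32 = +3 weeks.

3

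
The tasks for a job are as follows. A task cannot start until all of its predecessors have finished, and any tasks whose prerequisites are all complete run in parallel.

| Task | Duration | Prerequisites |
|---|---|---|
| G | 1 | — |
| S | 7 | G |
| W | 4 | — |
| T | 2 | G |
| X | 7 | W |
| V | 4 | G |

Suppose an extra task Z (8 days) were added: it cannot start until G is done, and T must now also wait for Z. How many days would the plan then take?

11

Originally the plan takes 11 days.
With Z inserted, T now waits for max(G, Z).
New critical path: G→Z→T = 1+8+2 = 11 ⇒ 11 days.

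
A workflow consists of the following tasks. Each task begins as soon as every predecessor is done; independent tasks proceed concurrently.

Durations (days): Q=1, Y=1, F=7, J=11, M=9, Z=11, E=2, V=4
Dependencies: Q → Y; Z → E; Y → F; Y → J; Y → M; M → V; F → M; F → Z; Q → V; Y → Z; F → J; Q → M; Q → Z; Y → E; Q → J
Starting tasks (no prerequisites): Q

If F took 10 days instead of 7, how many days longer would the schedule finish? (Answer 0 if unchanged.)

Critical path before the change: Q→Y→F→M→V = 1+1+7+9+4 = 22 giving 22 days.
F is on the critical path; changing it to 10 makes that path 25 days.
That remains the longest chain; total 25 days.
Change in finish: 25 − 22 = +3 days.

3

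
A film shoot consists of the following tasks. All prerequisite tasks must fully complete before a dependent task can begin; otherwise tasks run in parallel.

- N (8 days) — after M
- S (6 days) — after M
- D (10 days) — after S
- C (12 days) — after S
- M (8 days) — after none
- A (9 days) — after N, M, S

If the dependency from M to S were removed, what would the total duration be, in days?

25

Before: longest chain M→S→C = 8+6+12 = 26, finish 26.
Without M→S, S's earliest start moves from 8 to 0.
The longest chain is now M→N→A = 8+8+9 = 25, so the plan takes 25 days.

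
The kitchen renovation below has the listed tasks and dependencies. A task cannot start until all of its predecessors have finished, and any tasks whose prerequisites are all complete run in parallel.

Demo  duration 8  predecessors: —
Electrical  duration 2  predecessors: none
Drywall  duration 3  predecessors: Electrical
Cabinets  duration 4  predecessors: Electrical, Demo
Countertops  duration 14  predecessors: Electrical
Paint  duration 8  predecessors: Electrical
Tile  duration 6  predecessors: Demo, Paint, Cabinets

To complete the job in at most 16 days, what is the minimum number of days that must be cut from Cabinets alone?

Current finish: 18 days; target: 16.
Cabinets is on every critical path, so each day cut from Cabinets cuts the finish by one (this holds down to a finish of 16).
Need 18 − 16 = 2 days off Cabinets → Cabinets becomes 2 days, finish becomes 16.

2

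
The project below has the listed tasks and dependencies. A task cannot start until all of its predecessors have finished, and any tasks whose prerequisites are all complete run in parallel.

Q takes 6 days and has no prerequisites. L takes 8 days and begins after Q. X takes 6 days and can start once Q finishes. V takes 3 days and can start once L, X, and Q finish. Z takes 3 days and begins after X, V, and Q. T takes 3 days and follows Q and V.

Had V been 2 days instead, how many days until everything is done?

Baseline: Q→L→V→Z = 6+8+3+3 = 20 → 20 days.
V lies on that path, so at 2 days the path becomes 19 days.
No other chain overtakes it, so the finish is 19 days.

19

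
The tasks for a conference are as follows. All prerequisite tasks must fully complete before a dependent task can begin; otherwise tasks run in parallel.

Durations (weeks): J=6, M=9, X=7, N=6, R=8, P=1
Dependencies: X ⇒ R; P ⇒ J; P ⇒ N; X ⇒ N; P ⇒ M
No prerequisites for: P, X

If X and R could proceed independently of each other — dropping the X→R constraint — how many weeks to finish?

13

Original critical path: X→R = 7+8 = 15 ⇒ 15 weeks.
Without X→R, R's earliest start moves from 7 to 0.
The longest chain is now X→N = 7+6 = 13, so the project takes 13 weeks.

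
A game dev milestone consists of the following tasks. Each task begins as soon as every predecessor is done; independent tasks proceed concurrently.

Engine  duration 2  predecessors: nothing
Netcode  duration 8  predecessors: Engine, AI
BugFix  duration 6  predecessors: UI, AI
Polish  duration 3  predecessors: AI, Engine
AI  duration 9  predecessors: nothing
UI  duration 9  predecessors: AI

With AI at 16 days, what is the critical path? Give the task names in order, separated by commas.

AI, UI, BugFix

The binding path is AI→UI→BugFix = 9+9+6 = 24; finish at 24 days.
AI lies on that path, so at 16 days the path becomes 31 days.
No other chain overtakes it, so the finish is 31 days.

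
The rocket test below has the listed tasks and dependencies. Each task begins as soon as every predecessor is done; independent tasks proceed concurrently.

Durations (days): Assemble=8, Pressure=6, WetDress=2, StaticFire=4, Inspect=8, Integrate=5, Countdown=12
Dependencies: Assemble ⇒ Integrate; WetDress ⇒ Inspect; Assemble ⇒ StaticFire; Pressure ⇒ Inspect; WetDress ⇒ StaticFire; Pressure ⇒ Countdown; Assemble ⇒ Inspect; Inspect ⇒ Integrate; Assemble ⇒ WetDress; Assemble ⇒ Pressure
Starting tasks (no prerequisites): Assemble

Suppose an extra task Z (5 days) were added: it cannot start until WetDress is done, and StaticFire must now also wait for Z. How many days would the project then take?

Originally the project takes 27 days.
With Z inserted, StaticFire now waits for max(Assemble, WetDress, Z).
New critical path: Assemble→Pressure→Inspect→Integrate = 8+6+8+5 = 27 ⇒ 27 days.

27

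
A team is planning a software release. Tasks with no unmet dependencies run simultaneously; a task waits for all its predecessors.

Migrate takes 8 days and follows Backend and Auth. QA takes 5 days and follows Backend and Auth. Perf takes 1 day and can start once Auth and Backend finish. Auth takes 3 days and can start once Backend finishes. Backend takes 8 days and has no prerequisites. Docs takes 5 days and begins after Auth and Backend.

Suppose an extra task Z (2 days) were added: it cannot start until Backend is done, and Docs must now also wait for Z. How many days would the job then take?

Originally the job takes 19 days.
With Z inserted, Docs now waits for max(Auth, Backend, Z).
New critical path: Backend→Auth→Migrate = 8+3+8 = 19 ⇒ 19 days.

19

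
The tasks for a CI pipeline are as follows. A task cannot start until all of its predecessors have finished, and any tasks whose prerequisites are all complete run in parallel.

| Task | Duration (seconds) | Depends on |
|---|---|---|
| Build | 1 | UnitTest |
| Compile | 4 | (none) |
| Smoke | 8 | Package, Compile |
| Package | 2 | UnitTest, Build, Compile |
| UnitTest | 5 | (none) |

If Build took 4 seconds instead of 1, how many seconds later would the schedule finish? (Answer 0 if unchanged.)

3

Actual critical path: UnitTest→Build→Package→Smoke = 5+1+2+8 = 16 ⇒ 16 seconds.
Build is on the critical path; changing it to 4 makes that path 19 seconds.
The critical path is still UnitTest→Build→Package→Smoke; finish is now 19 seconds.
Change in finish: 19 − 16 = +3 seconds.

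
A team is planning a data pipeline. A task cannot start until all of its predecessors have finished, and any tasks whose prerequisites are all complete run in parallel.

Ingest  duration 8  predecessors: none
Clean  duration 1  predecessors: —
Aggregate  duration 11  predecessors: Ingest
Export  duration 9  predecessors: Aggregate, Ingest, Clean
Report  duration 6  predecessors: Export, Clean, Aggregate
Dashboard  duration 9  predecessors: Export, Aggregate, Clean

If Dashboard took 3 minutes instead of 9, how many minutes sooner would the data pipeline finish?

3

The binding path is Ingest→Aggregate→Export→Dashboard = 8+11+9+9 = 37; finish at 37 minutes.
Dashboard lies on that path, so at 3 minutes the path becomes 31 minutes.
Now Ingest→Aggregate→Export→Report = 8+11+9+6 = 34 is longest, so the finish becomes 34 minutes.
Change in finish: 34 − 37 = -3 minutes.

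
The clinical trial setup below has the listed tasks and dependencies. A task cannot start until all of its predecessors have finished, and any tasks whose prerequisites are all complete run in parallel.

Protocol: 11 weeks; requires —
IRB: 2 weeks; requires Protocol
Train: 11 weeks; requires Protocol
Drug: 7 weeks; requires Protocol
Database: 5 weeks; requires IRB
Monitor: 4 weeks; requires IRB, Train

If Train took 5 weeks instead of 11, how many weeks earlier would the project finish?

6

The binding path is Protocol→Train→Monitor = 11+11+4 = 26; finish at 26 weeks.
Since Train is critical, the -6 change carries straight to that chain (now 20 weeks).
That remains the longest chain; total 20 weeks.
Change in finish: 20 − 26 = -6 weeks.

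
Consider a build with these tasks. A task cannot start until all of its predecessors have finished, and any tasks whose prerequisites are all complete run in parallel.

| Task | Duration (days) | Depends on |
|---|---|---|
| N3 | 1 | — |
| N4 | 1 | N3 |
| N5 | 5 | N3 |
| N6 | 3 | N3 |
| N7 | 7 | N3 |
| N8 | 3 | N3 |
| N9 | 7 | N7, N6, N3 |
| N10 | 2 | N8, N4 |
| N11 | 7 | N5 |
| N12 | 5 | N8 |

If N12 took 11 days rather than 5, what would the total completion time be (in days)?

15

Baseline: N3→N7→N9 = 1+7+7 = 15 → 15 days.
The longest path through N12 is only 9 days, so N12 has float 6.
No other chain overtakes it, so the finish is 15 days.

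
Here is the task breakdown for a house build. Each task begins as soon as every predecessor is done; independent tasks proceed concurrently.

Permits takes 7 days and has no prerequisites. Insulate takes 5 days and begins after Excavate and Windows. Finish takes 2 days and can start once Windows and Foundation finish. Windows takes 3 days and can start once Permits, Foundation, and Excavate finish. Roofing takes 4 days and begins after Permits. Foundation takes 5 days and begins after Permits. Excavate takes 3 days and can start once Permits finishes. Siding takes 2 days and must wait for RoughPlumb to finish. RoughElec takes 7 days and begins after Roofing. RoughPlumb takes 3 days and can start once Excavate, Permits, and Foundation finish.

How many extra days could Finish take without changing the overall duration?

Critical path: Permits→Foundation→Windows→Insulate = 7+5+3+5 = 20, so the finish is 20 days.
Finish finishes as early as 17 and must finish by 20.
Float = 20 − 17 = 3.

3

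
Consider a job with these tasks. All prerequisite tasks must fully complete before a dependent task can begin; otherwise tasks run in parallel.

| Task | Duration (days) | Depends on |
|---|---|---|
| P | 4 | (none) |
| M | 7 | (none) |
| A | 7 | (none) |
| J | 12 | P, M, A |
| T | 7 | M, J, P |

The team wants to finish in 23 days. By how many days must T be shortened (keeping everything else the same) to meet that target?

Current finish: 26 days; target: 23.
T is on every critical path, so each day cut from T cuts the finish by one (this holds down to a finish of 20).
Need 26 − 23 = 3 days off T → T becomes 4 days, finish becomes 23.

3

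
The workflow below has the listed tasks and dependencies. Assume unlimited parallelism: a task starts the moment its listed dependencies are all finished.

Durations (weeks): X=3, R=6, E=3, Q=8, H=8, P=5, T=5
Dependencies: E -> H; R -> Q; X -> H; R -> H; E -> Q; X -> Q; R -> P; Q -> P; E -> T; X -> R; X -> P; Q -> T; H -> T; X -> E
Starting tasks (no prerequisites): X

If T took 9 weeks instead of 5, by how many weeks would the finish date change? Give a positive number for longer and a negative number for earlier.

4

Actual critical path: X→R→Q→T = 3+6+8+5 = 22 ⇒ 22 weeks.
Since T is critical, the +4 change carries straight to that chain (now 26 weeks).
The critical path is still X→R→Q→T; finish is now 26 weeks.
Change in finish: 26 − 22 = +4 weeks.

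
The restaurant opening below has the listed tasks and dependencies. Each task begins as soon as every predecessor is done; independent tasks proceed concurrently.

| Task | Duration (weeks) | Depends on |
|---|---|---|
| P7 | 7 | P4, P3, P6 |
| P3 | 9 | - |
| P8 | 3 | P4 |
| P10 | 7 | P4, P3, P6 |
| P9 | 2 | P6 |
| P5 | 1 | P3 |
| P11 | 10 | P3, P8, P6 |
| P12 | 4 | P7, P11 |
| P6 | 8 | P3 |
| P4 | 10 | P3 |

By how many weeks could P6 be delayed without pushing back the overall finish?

P3→P4→P8→P11→P12 = 9+10+3+10+4 = 36 sets the makespan at 36 weeks.
P6 finishes as early as 17 and must finish by 22.
So P6 can slip 22 − 17 = 5 weeks.

5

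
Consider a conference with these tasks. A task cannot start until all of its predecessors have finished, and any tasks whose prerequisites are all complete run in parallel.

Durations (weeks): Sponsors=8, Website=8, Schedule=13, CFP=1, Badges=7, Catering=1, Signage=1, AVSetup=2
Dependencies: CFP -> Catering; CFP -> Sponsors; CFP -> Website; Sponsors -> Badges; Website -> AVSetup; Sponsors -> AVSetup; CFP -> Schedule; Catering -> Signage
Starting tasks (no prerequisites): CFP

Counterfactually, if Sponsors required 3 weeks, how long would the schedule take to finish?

Critical path before the change: CFP→Sponsors→Badges = 1+8+7 = 16 giving 16 weeks.
Since Sponsors is critical, the -5 change carries straight to that chain (now 11 weeks).
The binding chain switches to CFP→Schedule = 1+13 = 14; finish 14 weeks.

14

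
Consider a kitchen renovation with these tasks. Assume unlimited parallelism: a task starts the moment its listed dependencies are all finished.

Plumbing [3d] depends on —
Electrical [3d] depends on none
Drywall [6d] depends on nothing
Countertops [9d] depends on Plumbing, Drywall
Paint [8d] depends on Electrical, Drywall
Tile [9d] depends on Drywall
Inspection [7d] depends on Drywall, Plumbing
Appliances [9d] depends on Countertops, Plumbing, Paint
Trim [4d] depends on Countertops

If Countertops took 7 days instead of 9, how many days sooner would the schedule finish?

Actual critical path: Drywall→Countertops→Appliances = 6+9+9 = 24 ⇒ 24 days.
Since Countertops is critical, the -2 change carries straight to that chain (now 22 days).
New critical path: Drywall→Paint→Appliances = 6+8+9 = 23 ⇒ 23 days.
Change in finish: 23 − 24 = -1 days.

1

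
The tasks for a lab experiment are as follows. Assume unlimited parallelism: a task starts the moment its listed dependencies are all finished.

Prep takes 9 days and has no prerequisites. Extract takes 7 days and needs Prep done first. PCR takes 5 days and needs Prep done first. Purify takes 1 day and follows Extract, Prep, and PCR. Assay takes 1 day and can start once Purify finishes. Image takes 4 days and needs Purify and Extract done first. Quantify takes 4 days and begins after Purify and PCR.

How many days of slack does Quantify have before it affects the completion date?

Critical path: Prep→Extract→Purify→Image = 9+7+1+4 = 21, so the finish is 21 days.
Quantify finishes as early as 21 and must finish by 21.
Float = 21 − 21 = 0.

0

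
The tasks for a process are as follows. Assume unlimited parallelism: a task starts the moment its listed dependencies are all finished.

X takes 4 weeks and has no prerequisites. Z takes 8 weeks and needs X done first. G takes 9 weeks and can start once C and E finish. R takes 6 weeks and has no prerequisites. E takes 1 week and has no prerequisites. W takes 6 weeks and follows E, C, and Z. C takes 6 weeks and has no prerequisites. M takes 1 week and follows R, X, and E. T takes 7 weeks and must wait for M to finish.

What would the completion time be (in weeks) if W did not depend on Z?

15

With the dependency in place, X→Z→W = 4+8+6 = 18 sets the finish at 18 weeks.
Without Z→W, W's earliest start moves from 12 to 6.
New critical path: C→G = 6+9 = 15 ⇒ 15 weeks.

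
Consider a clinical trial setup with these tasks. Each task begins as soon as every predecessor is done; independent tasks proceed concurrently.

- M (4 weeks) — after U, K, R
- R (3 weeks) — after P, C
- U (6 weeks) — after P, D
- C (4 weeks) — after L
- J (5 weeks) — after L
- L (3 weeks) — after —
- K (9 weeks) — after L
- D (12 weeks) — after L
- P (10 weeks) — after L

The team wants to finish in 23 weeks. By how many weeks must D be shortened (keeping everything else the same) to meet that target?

Current finish: 25 weeks; target: 23.
D is on every critical path, so each week cut from D cuts the finish by one (this holds down to a finish of 23).
Need 25 − 23 = 2 weeks off D → D becomes 10 weeks, finish becomes 23.

2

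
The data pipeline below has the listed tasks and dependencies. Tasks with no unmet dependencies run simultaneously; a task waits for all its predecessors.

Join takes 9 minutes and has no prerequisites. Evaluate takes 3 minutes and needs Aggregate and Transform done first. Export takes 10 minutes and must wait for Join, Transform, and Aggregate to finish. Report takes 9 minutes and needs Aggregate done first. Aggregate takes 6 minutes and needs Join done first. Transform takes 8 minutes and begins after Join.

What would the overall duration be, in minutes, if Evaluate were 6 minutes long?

27

The binding path is Join→Transform→Export = 9+8+10 = 27; finish at 27 minutes.
The longest path through Evaluate is only 20 minutes, so Evaluate has float 7.
No other chain overtakes it, so the finish is 27 minutes.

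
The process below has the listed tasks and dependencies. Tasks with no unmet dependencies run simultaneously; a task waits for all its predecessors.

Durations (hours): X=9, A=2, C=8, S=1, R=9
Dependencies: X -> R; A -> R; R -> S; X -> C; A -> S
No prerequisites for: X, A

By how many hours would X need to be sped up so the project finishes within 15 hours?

4

Current finish: 19 hours; target: 15.
X is on every critical path, so each hour cut from X cuts the finish by one (this holds down to a finish of 12).
Need 19 − 15 = 4 hours off X → X becomes 5 hours, finish becomes 15.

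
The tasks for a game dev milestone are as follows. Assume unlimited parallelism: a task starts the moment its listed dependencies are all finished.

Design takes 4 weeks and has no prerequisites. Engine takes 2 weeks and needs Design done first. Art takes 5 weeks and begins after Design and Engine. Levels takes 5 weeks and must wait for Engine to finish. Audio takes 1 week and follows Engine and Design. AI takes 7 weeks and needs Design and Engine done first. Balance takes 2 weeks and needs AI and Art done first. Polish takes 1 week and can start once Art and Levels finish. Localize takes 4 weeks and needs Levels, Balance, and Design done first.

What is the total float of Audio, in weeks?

Critical path: Design→Engine→AI→Balance→Localize = 4+2+7+2+4 = 19, so the finish is 19 weeks.
Audio finishes as early as 7 and must finish by 19.
So Audio can slip 19 − 7 = 12 weeks.

12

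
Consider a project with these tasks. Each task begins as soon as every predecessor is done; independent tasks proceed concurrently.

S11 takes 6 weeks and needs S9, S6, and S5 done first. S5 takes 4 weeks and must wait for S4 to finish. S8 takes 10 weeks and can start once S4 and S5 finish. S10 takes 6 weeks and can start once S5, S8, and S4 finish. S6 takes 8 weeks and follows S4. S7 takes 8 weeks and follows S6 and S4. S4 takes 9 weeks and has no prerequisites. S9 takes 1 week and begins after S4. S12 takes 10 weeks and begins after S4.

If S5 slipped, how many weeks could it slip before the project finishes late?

The longest chain is S4→S5→S8→S10 = 9+4+10+6 = 29; overall finish 29 weeks.
S5 finishes as early as 13 and must finish by 13.
Slack of S5 = 9 − 9 = 0 weeks.

0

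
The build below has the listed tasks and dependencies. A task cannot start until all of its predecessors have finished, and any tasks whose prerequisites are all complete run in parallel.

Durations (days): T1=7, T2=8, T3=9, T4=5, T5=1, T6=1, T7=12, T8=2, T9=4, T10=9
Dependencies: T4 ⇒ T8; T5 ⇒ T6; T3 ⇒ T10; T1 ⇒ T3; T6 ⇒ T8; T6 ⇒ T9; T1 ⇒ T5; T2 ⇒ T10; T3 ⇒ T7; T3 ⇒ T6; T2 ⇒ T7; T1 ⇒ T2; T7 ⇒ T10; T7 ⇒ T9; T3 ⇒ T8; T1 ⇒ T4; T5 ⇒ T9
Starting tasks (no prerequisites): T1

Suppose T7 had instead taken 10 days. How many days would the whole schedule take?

35

Baseline: T1→T3→T7→T10 = 7+9+12+9 = 37 → 37 days.
Since T7 is critical, the -2 change carries straight to that chain (now 35 days).
No other chain overtakes it, so the finish is 35 days.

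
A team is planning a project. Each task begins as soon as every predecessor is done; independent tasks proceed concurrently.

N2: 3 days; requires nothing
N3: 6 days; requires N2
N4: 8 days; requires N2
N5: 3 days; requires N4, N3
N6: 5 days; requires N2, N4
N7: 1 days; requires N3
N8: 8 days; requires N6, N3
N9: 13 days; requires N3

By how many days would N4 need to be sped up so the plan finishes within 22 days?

Current finish: 24 days; target: 22.
N4 is on every critical path, so each day cut from N4 cuts the finish by one (this holds down to a finish of 22).
Need 24 − 22 = 2 days off N4 → N4 becomes 6 days, finish becomes 22.

2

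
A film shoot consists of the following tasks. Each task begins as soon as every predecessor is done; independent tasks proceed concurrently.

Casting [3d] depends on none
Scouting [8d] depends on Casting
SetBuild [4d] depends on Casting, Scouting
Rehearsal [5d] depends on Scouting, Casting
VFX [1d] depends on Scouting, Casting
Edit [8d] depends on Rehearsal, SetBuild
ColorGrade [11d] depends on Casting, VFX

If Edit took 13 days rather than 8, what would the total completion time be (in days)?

29

Actual critical path: Casting→Scouting→Rehearsal→Edit = 3+8+5+8 = 24 ⇒ 24 days.
Edit lies on that path, so at 13 days the path becomes 29 days.
The critical path is still Casting→Scouting→Rehearsal→Edit; finish is now 29 days.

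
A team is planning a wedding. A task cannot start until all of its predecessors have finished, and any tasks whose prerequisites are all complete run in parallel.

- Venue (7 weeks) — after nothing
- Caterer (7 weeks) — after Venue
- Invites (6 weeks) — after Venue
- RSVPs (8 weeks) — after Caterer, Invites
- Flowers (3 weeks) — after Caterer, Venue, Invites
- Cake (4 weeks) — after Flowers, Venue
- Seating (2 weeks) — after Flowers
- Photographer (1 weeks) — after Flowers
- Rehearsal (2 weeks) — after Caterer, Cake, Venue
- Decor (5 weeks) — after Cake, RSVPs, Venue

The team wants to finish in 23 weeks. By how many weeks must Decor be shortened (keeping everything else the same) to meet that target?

Current finish: 27 weeks; target: 23.
Decor is on every critical path, so each week cut from Decor cuts the finish by one (this holds down to a finish of 23).
Need 27 − 23 = 4 weeks off Decor → Decor becomes 1 week, finish becomes 23.

4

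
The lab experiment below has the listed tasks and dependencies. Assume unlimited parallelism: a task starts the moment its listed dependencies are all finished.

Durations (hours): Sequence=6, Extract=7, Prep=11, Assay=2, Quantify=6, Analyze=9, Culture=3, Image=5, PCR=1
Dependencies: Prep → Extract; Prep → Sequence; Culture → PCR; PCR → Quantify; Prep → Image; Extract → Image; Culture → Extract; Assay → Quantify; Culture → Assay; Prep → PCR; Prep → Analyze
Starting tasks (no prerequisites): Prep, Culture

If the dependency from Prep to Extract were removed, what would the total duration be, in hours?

20

Original critical path: Prep→Extract→Image = 11+7+5 = 23 ⇒ 23 hours.
Without Prep→Extract, Extract's earliest start moves from 11 to 3.
After: Prep→Analyze = 11+9 = 20 → 20 hours.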